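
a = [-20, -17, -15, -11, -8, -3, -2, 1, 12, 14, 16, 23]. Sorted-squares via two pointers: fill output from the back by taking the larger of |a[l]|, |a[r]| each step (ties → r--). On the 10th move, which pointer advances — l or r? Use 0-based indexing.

l

[0,11] |-20|<=|23| out[11]=529 → r--
[0,10] |-20|>|16| out[10]=400 → l++
[1,10] |-17|>|16| out[9]=289 → l++
[2,10] |-15|<=|16| out[8]=256 → r--
[2,9] |-15|>|14| out[7]=225 → l++
[3,9] |-11|<=|14| out[6]=196 → r--
[3,8] |-11|<=|12| out[5]=144 → r--
[3,7] |-11|>|1| out[4]=121 → l++
[4,7] |-8|>|1| out[3]=64 → l++
[5,7] |-3|>|1| out[2]=9 → l++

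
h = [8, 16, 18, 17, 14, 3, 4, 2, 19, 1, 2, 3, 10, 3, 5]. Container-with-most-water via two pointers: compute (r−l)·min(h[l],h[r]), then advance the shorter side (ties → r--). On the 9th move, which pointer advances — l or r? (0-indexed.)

l

[0,14] min(8,5)*14=70 best=70 * → r--
[0,13] min(8,3)*13=39 best=70 → r--
[0,12] min(8,10)*12=96 best=96 * → l++
[1,12] min(16,10)*11=110 best=110 * → r--
[1,11] min(16,3)*10=30 best=110 → r--
[1,10] min(16,2)*9=18 best=110 → r--
[1,9] min(16,1)*8=8 best=110 → r--
[1,8] min(16,19)*7=112 best=112 * → l++
[2,8] min(18,19)*6=108 best=112 → l++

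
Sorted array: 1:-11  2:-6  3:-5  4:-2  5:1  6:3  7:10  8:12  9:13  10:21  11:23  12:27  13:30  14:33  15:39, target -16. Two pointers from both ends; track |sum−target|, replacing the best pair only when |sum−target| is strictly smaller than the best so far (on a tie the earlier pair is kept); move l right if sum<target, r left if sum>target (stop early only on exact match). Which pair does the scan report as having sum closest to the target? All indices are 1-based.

[1,15] -11+39=28 d=44 * → r--
[1,14] -11+33=22 d=38 * → r--
[1,13] -11+30=19 d=35 * → r--
[1,12] -11+27=16 d=32 * → r--
[1,11] -11+23=12 d=28 * → r--
[1,10] -11+21=10 d=26 * → r--
[1,9] -11+13=2 d=18 * → r--
[1,8] -11+12=1 d=17 * → r--
[1,7] -11+10=-1 d=15 * → r--
[1,6] -11+3=-8 d=8 * → r--
[1,5] -11+1=-10 d=6 * → r--
[1,4] -11+-2=-13 d=3 * → r--
[1,3] -11+-5=-16 d=0 * → stop

pair (-11, -5) with sum -16 (|Δ|=0)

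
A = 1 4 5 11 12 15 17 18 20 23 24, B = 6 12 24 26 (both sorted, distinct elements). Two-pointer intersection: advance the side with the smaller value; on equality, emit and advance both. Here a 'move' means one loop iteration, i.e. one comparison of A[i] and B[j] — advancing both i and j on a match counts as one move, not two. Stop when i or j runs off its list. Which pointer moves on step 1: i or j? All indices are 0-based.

i

[i=0,j=0] 1<6 → i++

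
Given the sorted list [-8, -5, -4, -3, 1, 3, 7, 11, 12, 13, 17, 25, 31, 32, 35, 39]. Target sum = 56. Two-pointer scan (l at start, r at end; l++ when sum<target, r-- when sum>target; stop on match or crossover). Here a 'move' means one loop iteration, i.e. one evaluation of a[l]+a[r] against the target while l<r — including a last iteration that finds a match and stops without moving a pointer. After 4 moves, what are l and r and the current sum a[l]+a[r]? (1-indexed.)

l=1 r=16: -8+39=31 <56, l++
l=2 r=16: -5+39=34 <56, l++
l=3 r=16: -4+39=35 <56, l++
l=4 r=16: -3+39=36 <56, l++

l=5, r=16, sum=40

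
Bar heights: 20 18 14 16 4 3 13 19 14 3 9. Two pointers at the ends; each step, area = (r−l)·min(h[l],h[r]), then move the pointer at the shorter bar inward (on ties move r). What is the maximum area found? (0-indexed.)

max area = 133

[0,10] min(20,9)*10=90 best=90 * → r--
[0,9] min(20,3)*9=27 best=90 → r--
[0,8] min(20,14)*8=112 best=112 * → r--
[0,7] min(20,19)*7=133 best=133 * → r--
[0,6] min(20,13)*6=78 best=133 → r--
[0,5] min(20,3)*5=15 best=133 → r--
[0,4] min(20,4)*4=16 best=133 → r--
[0,3] min(20,16)*3=48 best=133 → r--
[0,2] min(20,14)*2=28 best=133 → r--
[0,1] min(20,18)*1=18 best=133 → r--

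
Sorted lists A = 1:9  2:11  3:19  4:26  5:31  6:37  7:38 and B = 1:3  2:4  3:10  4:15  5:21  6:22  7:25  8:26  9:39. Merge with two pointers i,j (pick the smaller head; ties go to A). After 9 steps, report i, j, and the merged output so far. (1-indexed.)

i=4, j=7, merged so far=[3, 4, 9, 10, 11, 15, 19, 21, 22]

[i=1,j=1] A[i]=9>B[j]=3 take 3 → j++
[i=1,j=2] A[i]=9>B[j]=4 take 4 → j++
[i=1,j=3] A[i]=9<=B[j]=10 take 9 → i++
[i=2,j=3] A[i]=11>B[j]=10 take 10 → j++
[i=2,j=4] A[i]=11<=B[j]=15 take 11 → i++
[i=3,j=4] A[i]=19>B[j]=15 take 15 → j++
[i=3,j=5] A[i]=19<=B[j]=21 take 19 → i++
[i=4,j=5] A[i]=26>B[j]=21 take 21 → j++
[i=4,j=6] A[i]=26>B[j]=22 take 22 → j++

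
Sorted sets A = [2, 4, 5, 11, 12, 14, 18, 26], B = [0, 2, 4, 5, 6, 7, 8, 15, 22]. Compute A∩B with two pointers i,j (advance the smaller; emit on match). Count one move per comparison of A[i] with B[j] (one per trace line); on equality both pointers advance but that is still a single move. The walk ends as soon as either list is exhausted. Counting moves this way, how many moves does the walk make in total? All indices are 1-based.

[i=1,j=1] 2>0 → j++
[i=1,j=2] 2==2 emit → i++,j++
[i=2,j=3] 4==4 emit → i++,j++
[i=3,j=4] 5==5 emit → i++,j++
[i=4,j=5] 11>6 → j++
[i=4,j=6] 11>7 → j++
[i=4,j=7] 11>8 → j++
[i=4,j=8] 11<15 → i++
[i=5,j=8] 12<15 → i++
[i=6,j=8] 14<15 → i++
[i=7,j=8] 18>15 → j++
[i=7,j=9] 18<22 → i++
[i=8,j=9] 26>22 → j++

13 moves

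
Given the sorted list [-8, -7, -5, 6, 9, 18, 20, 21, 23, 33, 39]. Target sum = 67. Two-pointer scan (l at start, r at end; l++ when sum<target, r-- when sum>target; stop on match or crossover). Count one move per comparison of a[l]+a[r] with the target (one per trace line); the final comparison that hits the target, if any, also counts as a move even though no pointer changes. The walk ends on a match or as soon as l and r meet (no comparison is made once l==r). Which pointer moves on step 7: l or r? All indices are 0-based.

l

[0,10] -8+39=31 <67 → l++
[1,10] -7+39=32 <67 → l++
[2,10] -5+39=34 <67 → l++
[3,10] 6+39=45 <67 → l++
[4,10] 9+39=48 <67 → l++
[5,10] 18+39=57 <67 → l++
[6,10] 20+39=59 <67 → l++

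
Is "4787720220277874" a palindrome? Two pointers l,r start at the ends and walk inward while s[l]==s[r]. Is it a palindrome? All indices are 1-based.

palindrome

l=1 r=16: '4'=='4', l++,r--
l=2 r=15: '7'=='7', l++,r--
l=3 r=14: '8'=='8', l++,r--
l=4 r=13: '7'=='7', l++,r--
l=5 r=12: '7'=='7', l++,r--
l=6 r=11: '2'=='2', l++,r--
l=7 r=10: '0'=='0', l++,r--
l=8 r=9: '2'=='2', l++,r--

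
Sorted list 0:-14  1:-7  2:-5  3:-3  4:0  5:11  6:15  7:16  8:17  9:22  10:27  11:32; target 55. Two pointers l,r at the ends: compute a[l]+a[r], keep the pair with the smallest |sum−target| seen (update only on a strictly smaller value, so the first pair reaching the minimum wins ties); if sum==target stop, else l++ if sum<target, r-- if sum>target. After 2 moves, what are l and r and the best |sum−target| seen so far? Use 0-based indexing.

l=0 r=11: -14+32=18 d=37 *, l++
l=1 r=11: -7+32=25 d=30 *, l++

l=2, r=11, best |Δ|=30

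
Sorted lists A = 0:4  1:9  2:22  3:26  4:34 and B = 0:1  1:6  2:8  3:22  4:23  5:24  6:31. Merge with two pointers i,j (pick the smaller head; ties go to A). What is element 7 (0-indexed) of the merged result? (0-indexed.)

merged[7] = 23

[i=0,j=0] A[i]=4>B[j]=1 take 1 → j++
[i=0,j=1] A[i]=4<=B[j]=6 take 4 → i++
[i=1,j=1] A[i]=9>B[j]=6 take 6 → j++
[i=1,j=2] A[i]=9>B[j]=8 take 8 → j++
[i=1,j=3] A[i]=9<=B[j]=22 take 9 → i++
[i=2,j=3] A[i]=22<=B[j]=22 take 22 → i++
[i=3,j=3] A[i]=26>B[j]=22 take 22 → j++
[i=3,j=4] A[i]=26>B[j]=23 take 23 → j++
[i=3,j=5] A[i]=26>B[j]=24 take 24 → j++
[i=3,j=6] A[i]=26<=B[j]=31 take 26 → i++
[i=4,j=6] A[i]=34>B[j]=31 take 31 → j++
[i=4,j=7] B done, take A[i]=34 → i++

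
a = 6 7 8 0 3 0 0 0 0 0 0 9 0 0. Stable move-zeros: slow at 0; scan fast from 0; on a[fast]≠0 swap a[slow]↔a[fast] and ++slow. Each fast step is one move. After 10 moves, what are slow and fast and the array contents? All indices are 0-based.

(s=0,f=0) a[fast]=6≠0 swap→a[0]=6 → slow++,fast++
(s=1,f=1) a[fast]=7≠0 swap→a[1]=7 → slow++,fast++
(s=2,f=2) a[fast]=8≠0 swap→a[2]=8 → slow++,fast++
(s=3,f=3) a[fast]=0 → fast++
(s=3,f=4) a[fast]=3≠0 swap→a[3]=3 → slow++,fast++
(s=4,f=5) a[fast]=0 → fast++
(s=4,f=6) a[fast]=0 → fast++
(s=4,f=7) a[fast]=0 → fast++
(s=4,f=8) a[fast]=0 → fast++
(s=4,f=9) a[fast]=0 → fast++

slow=4, fast=10, a=[6, 7, 8, 3, 0, 0, 0, 0, 0, 0, 0, 9, 0, 0]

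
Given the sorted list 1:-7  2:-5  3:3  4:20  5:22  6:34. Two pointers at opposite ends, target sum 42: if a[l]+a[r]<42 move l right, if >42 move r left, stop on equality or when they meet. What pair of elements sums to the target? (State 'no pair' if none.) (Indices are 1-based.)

l=1 r=6: -7+34=27 <42, l++
l=2 r=6: -5+34=29 <42, l++
l=3 r=6: 3+34=37 <42, l++
l=4 r=6: 20+34=54 >42, r--
l=4 r=5: 20+22=42, found

(20, 22)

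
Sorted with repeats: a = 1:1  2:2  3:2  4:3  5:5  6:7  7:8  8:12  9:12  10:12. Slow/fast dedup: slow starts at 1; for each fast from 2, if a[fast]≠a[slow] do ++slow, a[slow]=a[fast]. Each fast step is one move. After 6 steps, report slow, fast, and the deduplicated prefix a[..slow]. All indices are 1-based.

slow=1 fast=2: a[fast]=2≠a[slow]=1 write a[2]=2, slow++,fast++
slow=2 fast=3: a[fast]=2=a[slow] dup, fast++
slow=2 fast=4: a[fast]=3≠a[slow]=2 write a[3]=3, slow++,fast++
slow=3 fast=5: a[fast]=5≠a[slow]=3 write a[4]=5, slow++,fast++
slow=4 fast=6: a[fast]=7≠a[slow]=5 write a[5]=7, slow++,fast++
slow=5 fast=7: a[fast]=8≠a[slow]=7 write a[6]=8, slow++,fast++

slow=6, fast=8, prefix=[1, 2, 3, 5, 7, 8]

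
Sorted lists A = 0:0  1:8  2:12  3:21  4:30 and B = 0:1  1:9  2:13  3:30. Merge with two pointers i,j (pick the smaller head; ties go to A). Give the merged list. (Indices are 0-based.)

[i=0,j=0] A[i]=0<=B[j]=1 take 0 → i++
[i=1,j=0] A[i]=8>B[j]=1 take 1 → j++
[i=1,j=1] A[i]=8<=B[j]=9 take 8 → i++
[i=2,j=1] A[i]=12>B[j]=9 take 9 → j++
[i=2,j=2] A[i]=12<=B[j]=13 take 12 → i++
[i=3,j=2] A[i]=21>B[j]=13 take 13 → j++
[i=3,j=3] A[i]=21<=B[j]=30 take 21 → i++
[i=4,j=3] A[i]=30<=B[j]=30 take 30 → i++
[i=5,j=3] A done, take B[j]=30 → j++

[0, 1, 8, 9, 12, 13, 21, 30, 30]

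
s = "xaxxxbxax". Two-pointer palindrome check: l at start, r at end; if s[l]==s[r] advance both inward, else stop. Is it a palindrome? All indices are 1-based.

not a palindrome (mismatch at 4,6)

l=1 r=9: 'x'=='x', l++,r--
l=2 r=8: 'a'=='a', l++,r--
l=3 r=7: 'x'=='x', l++,r--
l=4 r=6: 'x'!='b', stop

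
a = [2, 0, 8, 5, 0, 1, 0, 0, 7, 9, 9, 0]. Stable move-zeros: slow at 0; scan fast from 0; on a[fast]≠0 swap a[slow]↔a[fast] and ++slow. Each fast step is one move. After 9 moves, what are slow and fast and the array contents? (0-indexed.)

slow=5, fast=9, a=[2, 8, 5, 1, 7, 0, 0, 0, 0, 9, 9, 0]

slow=0 fast=0: a[fast]=2≠0 swap→a[0]=2, slow++,fast++
slow=1 fast=1: a[fast]=0, fast++
slow=1 fast=2: a[fast]=8≠0 swap→a[1]=8, slow++,fast++
slow=2 fast=3: a[fast]=5≠0 swap→a[2]=5, slow++,fast++
slow=3 fast=4: a[fast]=0, fast++
slow=3 fast=5: a[fast]=1≠0 swap→a[3]=1, slow++,fast++
slow=4 fast=6: a[fast]=0, fast++
slow=4 fast=7: a[fast]=0, fast++
slow=4 fast=8: a[fast]=7≠0 swap→a[4]=7, slow++,fast++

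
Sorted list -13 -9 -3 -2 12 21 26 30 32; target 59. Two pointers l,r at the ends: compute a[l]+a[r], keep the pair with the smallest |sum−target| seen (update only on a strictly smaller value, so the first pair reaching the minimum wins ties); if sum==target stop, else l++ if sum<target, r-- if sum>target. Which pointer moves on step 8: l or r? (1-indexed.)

r

l=1 r=9: -13+32=19 d=40 *, l++
l=2 r=9: -9+32=23 d=36 *, l++
l=3 r=9: -3+32=29 d=30 *, l++
l=4 r=9: -2+32=30 d=29 *, l++
l=5 r=9: 12+32=44 d=15 *, l++
l=6 r=9: 21+32=53 d=6 *, l++
l=7 r=9: 26+32=58 d=1 *, l++
l=8 r=9: 30+32=62 d=3, r--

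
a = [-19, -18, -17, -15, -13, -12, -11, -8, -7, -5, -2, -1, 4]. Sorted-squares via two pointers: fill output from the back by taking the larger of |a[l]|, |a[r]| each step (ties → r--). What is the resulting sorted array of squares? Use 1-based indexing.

[1, 4, 16, 25, 49, 64, 121, 144, 169, 225, 289, 324, 361]

[1,13] |-19|>|4| out[13]=361 → l++
[2,13] |-18|>|4| out[12]=324 → l++
[3,13] |-17|>|4| out[11]=289 → l++
[4,13] |-15|>|4| out[10]=225 → l++
[5,13] |-13|>|4| out[9]=169 → l++
[6,13] |-12|>|4| out[8]=144 → l++
[7,13] |-11|>|4| out[7]=121 → l++
[8,13] |-8|>|4| out[6]=64 → l++
[9,13] |-7|>|4| out[5]=49 → l++
[10,13] |-5|>|4| out[4]=25 → l++
[11,13] |-2|<=|4| out[3]=16 → r--
[11,12] |-2|>|-1| out[2]=4 → l++
[12,12] |-1|<=|-1| out[1]=1 → r--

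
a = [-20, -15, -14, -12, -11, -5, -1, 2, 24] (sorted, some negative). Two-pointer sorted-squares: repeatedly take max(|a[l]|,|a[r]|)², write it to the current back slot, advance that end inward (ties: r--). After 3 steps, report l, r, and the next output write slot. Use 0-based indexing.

l=2, r=7, next write slot=5

l=0 r=8: |-20|<=|24| out[8]=576, r--
l=0 r=7: |-20|>|2| out[7]=400, l++
l=1 r=7: |-15|>|2| out[6]=225, l++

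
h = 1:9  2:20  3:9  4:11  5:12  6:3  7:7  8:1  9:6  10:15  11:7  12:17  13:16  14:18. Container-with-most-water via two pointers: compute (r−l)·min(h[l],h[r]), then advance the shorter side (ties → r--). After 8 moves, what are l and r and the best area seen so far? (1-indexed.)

[1,14] min(9,18)*13=117 best=117 * → l++
[2,14] min(20,18)*12=216 best=216 * → r--
[2,13] min(20,16)*11=176 best=216 → r--
[2,12] min(20,17)*10=170 best=216 → r--
[2,11] min(20,7)*9=63 best=216 → r--
[2,10] min(20,15)*8=120 best=216 → r--
[2,9] min(20,6)*7=42 best=216 → r--
[2,8] min(20,1)*6=6 best=216 → r--

l=2, r=7, best area=216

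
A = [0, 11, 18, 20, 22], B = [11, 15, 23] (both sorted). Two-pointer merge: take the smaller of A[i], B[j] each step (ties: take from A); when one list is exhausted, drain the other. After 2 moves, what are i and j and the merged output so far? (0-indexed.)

i=0 j=0: A[i]=0<=B[j]=11 take 0, i++
i=1 j=0: A[i]=11<=B[j]=11 take 11, i++

i=2, j=0, merged so far=[0, 11]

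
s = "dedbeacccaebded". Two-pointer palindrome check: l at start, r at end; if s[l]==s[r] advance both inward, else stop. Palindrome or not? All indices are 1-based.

palindrome

l=1 r=15: 'd'=='d', l++,r--
l=2 r=14: 'e'=='e', l++,r--
l=3 r=13: 'd'=='d', l++,r--
l=4 r=12: 'b'=='b', l++,r--
l=5 r=11: 'e'=='e', l++,r--
l=6 r=10: 'a'=='a', l++,r--
l=7 r=9: 'c'=='c', l++,r--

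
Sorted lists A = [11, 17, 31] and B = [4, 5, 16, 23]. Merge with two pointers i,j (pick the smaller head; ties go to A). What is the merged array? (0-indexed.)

[4, 5, 11, 16, 17, 23, 31]

i=0 j=0: A[i]=11>B[j]=4 take 4, j++
i=0 j=1: A[i]=11>B[j]=5 take 5, j++
i=0 j=2: A[i]=11<=B[j]=16 take 11, i++
i=1 j=2: A[i]=17>B[j]=16 take 16, j++
i=1 j=3: A[i]=17<=B[j]=23 take 17, i++
i=2 j=3: A[i]=31>B[j]=23 take 23, j++
i=2 j=4: B done, take A[i]=31, i++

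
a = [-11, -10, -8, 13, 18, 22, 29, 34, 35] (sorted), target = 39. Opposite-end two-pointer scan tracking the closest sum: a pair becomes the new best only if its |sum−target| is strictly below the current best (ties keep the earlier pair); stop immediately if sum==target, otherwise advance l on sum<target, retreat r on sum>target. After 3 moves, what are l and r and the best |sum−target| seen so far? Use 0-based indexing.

l=0 r=8: -11+35=24 d=15 *, l++
l=1 r=8: -10+35=25 d=14 *, l++
l=2 r=8: -8+35=27 d=12 *, l++

l=3, r=8, best |Δ|=12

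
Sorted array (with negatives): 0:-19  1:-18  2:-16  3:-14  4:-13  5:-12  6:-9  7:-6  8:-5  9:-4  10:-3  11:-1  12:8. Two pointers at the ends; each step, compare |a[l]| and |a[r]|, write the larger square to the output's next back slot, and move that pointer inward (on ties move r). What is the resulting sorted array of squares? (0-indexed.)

[1, 9, 16, 25, 36, 64, 81, 144, 169, 196, 256, 324, 361]

[0,12] |-19|>|8| out[12]=361 → l++
[1,12] |-18|>|8| out[11]=324 → l++
[2,12] |-16|>|8| out[10]=256 → l++
[3,12] |-14|>|8| out[9]=196 → l++
[4,12] |-13|>|8| out[8]=169 → l++
[5,12] |-12|>|8| out[7]=144 → l++
[6,12] |-9|>|8| out[6]=81 → l++
[7,12] |-6|<=|8| out[5]=64 → r--
[7,11] |-6|>|-1| out[4]=36 → l++
[8,11] |-5|>|-1| out[3]=25 → l++
[9,11] |-4|>|-1| out[2]=16 → l++
[10,11] |-3|>|-1| out[1]=9 → l++
[11,11] |-1|<=|-1| out[0]=1 → r--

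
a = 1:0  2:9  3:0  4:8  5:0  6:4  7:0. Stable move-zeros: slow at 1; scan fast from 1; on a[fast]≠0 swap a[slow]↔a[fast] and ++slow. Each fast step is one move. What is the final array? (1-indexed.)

[9, 8, 4, 0, 0, 0, 0]

slow=1 fast=1: a[fast]=0, fast++
slow=1 fast=2: a[fast]=9≠0 swap→a[1]=9, slow++,fast++
slow=2 fast=3: a[fast]=0, fast++
slow=2 fast=4: a[fast]=8≠0 swap→a[2]=8, slow++,fast++
slow=3 fast=5: a[fast]=0, fast++
slow=3 fast=6: a[fast]=4≠0 swap→a[3]=4, slow++,fast++
slow=4 fast=7: a[fast]=0, fast++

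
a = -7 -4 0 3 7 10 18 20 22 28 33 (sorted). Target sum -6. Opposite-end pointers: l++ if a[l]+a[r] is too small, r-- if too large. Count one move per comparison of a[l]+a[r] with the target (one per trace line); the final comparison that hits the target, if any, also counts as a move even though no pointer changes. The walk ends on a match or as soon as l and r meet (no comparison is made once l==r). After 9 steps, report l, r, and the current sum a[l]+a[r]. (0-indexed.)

l=0 r=10: -7+33=26 >-6, r--
l=0 r=9: -7+28=21 >-6, r--
l=0 r=8: -7+22=15 >-6, r--
l=0 r=7: -7+20=13 >-6, r--
l=0 r=6: -7+18=11 >-6, r--
l=0 r=5: -7+10=3 >-6, r--
l=0 r=4: -7+7=0 >-6, r--
l=0 r=3: -7+3=-4 >-6, r--
l=0 r=2: -7+0=-7 <-6, l++

l=1, r=2, sum=-4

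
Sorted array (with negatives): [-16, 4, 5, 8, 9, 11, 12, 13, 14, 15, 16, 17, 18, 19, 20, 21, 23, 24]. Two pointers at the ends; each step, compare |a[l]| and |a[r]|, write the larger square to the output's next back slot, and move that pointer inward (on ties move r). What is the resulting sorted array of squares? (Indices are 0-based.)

[16, 25, 64, 81, 121, 144, 169, 196, 225, 256, 256, 289, 324, 361, 400, 441, 529, 576]

[0,17] |-16|<=|24| out[17]=576 → r--
[0,16] |-16|<=|23| out[16]=529 → r--
[0,15] |-16|<=|21| out[15]=441 → r--
[0,14] |-16|<=|20| out[14]=400 → r--
[0,13] |-16|<=|19| out[13]=361 → r--
[0,12] |-16|<=|18| out[12]=324 → r--
[0,11] |-16|<=|17| out[11]=289 → r--
[0,10] |-16|<=|16| out[10]=256 → r--
[0,9] |-16|>|15| out[9]=256 → l++
[1,9] |4|<=|15| out[8]=225 → r--
[1,8] |4|<=|14| out[7]=196 → r--
[1,7] |4|<=|13| out[6]=169 → r--
[1,6] |4|<=|12| out[5]=144 → r--
[1,5] |4|<=|11| out[4]=121 → r--
[1,4] |4|<=|9| out[3]=81 → r--
[1,3] |4|<=|8| out[2]=64 → r--
[1,2] |4|<=|5| out[1]=25 → r--
[1,1] |4|<=|4| out[0]=16 → r--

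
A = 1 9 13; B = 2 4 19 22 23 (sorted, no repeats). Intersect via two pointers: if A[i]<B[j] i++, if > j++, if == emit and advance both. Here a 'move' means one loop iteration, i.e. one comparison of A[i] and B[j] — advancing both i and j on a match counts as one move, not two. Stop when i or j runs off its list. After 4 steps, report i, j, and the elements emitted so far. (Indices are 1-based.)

i=3, j=3, emitted=[]

i=1 j=1: 1<2, i++
i=2 j=1: 9>2, j++
i=2 j=2: 9>4, j++
i=2 j=3: 9<19, i++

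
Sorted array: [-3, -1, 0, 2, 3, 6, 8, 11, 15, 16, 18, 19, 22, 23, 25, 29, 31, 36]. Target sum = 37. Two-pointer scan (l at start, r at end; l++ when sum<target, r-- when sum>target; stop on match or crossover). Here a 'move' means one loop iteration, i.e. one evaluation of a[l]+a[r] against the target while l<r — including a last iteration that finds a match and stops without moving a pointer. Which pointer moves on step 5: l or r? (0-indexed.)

l

l=0 r=17: -3+36=33 <37, l++
l=1 r=17: -1+36=35 <37, l++
l=2 r=17: 0+36=36 <37, l++
l=3 r=17: 2+36=38 >37, r--
l=3 r=16: 2+31=33 <37, l++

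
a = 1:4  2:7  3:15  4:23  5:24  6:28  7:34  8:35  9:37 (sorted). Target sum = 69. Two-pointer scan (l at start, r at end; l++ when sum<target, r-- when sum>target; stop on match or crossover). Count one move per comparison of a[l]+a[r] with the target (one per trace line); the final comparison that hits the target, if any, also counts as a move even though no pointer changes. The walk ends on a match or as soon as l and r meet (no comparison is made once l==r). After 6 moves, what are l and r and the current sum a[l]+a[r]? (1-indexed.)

l=7, r=9, sum=71

l=1 r=9: 4+37=41 <69, l++
l=2 r=9: 7+37=44 <69, l++
l=3 r=9: 15+37=52 <69, l++
l=4 r=9: 23+37=60 <69, l++
l=5 r=9: 24+37=61 <69, l++
l=6 r=9: 28+37=65 <69, l++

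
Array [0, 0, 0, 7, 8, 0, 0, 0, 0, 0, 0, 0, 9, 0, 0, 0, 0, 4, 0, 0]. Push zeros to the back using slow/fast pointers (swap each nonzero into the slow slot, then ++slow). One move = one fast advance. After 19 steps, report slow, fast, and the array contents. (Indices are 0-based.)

slow=0 fast=0: a[fast]=0, fast++
slow=0 fast=1: a[fast]=0, fast++
slow=0 fast=2: a[fast]=0, fast++
slow=0 fast=3: a[fast]=7≠0 swap→a[0]=7, slow++,fast++
slow=1 fast=4: a[fast]=8≠0 swap→a[1]=8, slow++,fast++
slow=2 fast=5: a[fast]=0, fast++
slow=2 fast=6: a[fast]=0, fast++
slow=2 fast=7: a[fast]=0, fast++
slow=2 fast=8: a[fast]=0, fast++
slow=2 fast=9: a[fast]=0, fast++
slow=2 fast=10: a[fast]=0, fast++
slow=2 fast=11: a[fast]=0, fast++
slow=2 fast=12: a[fast]=9≠0 swap→a[2]=9, slow++,fast++
slow=3 fast=13: a[fast]=0, fast++
slow=3 fast=14: a[fast]=0, fast++
slow=3 fast=15: a[fast]=0, fast++
slow=3 fast=16: a[fast]=0, fast++
slow=3 fast=17: a[fast]=4≠0 swap→a[3]=4, slow++,fast++
slow=4 fast=18: a[fast]=0, fast++

slow=4, fast=19, a=[7, 8, 9, 4, 0, 0, 0, 0, 0, 0, 0, 0, 0, 0, 0, 0, 0, 0, 0, 0]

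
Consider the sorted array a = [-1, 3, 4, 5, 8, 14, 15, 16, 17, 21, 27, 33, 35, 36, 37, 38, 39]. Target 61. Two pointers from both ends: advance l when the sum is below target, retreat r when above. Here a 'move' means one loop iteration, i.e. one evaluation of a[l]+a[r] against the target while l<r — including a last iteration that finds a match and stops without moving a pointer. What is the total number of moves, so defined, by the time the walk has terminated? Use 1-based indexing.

16 moves

[1,17] -1+39=38 <61 → l++
[2,17] 3+39=42 <61 → l++
[3,17] 4+39=43 <61 → l++
[4,17] 5+39=44 <61 → l++
[5,17] 8+39=47 <61 → l++
[6,17] 14+39=53 <61 → l++
[7,17] 15+39=54 <61 → l++
[8,17] 16+39=55 <61 → l++
[9,17] 17+39=56 <61 → l++
[10,17] 21+39=60 <61 → l++
[11,17] 27+39=66 >61 → r--
[11,16] 27+38=65 >61 → r--
[11,15] 27+37=64 >61 → r--
[11,14] 27+36=63 >61 → r--
[11,13] 27+35=62 >61 → r--
[11,12] 27+33=60 <61 → l++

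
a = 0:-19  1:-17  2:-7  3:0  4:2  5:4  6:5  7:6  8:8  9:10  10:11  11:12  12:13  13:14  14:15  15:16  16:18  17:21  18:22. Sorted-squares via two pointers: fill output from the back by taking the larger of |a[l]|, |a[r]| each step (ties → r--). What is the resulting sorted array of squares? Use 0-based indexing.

[0, 4, 16, 25, 36, 49, 64, 100, 121, 144, 169, 196, 225, 256, 289, 324, 361, 441, 484]

l=0 r=18: |-19|<=|22| out[18]=484, r--
l=0 r=17: |-19|<=|21| out[17]=441, r--
l=0 r=16: |-19|>|18| out[16]=361, l++
l=1 r=16: |-17|<=|18| out[15]=324, r--
l=1 r=15: |-17|>|16| out[14]=289, l++
l=2 r=15: |-7|<=|16| out[13]=256, r--
l=2 r=14: |-7|<=|15| out[12]=225, r--
l=2 r=13: |-7|<=|14| out[11]=196, r--
l=2 r=12: |-7|<=|13| out[10]=169, r--
l=2 r=11: |-7|<=|12| out[9]=144, r--
l=2 r=10: |-7|<=|11| out[8]=121, r--
l=2 r=9: |-7|<=|10| out[7]=100, r--
l=2 r=8: |-7|<=|8| out[6]=64, r--
l=2 r=7: |-7|>|6| out[5]=49, l++
l=3 r=7: |0|<=|6| out[4]=36, r--
l=3 r=6: |0|<=|5| out[3]=25, r--
l=3 r=5: |0|<=|4| out[2]=16, r--
l=3 r=4: |0|<=|2| out[1]=4, r--
l=3 r=3: |0|<=|0| out[0]=0, r--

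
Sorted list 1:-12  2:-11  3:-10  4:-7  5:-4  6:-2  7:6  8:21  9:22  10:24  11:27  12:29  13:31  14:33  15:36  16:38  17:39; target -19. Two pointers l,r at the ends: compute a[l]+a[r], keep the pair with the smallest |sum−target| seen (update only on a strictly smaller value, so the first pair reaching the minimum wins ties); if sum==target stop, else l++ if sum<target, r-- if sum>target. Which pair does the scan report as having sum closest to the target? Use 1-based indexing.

pair (-12, -7) with sum -19 (|Δ|=0)

[1,17] -12+39=27 d=46 * → r--
[1,16] -12+38=26 d=45 * → r--
[1,15] -12+36=24 d=43 * → r--
[1,14] -12+33=21 d=40 * → r--
[1,13] -12+31=19 d=38 * → r--
[1,12] -12+29=17 d=36 * → r--
[1,11] -12+27=15 d=34 * → r--
[1,10] -12+24=12 d=31 * → r--
[1,9] -12+22=10 d=29 * → r--
[1,8] -12+21=9 d=28 * → r--
[1,7] -12+6=-6 d=13 * → r--
[1,6] -12+-2=-14 d=5 * → r--
[1,5] -12+-4=-16 d=3 * → r--
[1,4] -12+-7=-19 d=0 * → stop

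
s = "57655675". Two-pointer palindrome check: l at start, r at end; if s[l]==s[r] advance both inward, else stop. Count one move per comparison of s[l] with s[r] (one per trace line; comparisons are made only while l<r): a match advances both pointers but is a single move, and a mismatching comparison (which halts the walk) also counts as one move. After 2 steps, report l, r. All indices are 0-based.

l=2, r=5

[0,7] '5'=='5' → l++,r--
[1,6] '7'=='7' → l++,r--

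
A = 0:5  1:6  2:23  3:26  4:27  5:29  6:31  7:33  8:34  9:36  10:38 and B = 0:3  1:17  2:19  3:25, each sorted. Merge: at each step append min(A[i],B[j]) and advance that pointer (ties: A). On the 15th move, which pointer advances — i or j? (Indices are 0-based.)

i=0 j=0: A[i]=5>B[j]=3 take 3, j++
i=0 j=1: A[i]=5<=B[j]=17 take 5, i++
i=1 j=1: A[i]=6<=B[j]=17 take 6, i++
i=2 j=1: A[i]=23>B[j]=17 take 17, j++
i=2 j=2: A[i]=23>B[j]=19 take 19, j++
i=2 j=3: A[i]=23<=B[j]=25 take 23, i++
i=3 j=3: A[i]=26>B[j]=25 take 25, j++
i=3 j=4: B done, take A[i]=26, i++
i=4 j=4: B done, take A[i]=27, i++
i=5 j=4: B done, take A[i]=29, i++
i=6 j=4: B done, take A[i]=31, i++
i=7 j=4: B done, take A[i]=33, i++
i=8 j=4: B done, take A[i]=34, i++
i=9 j=4: B done, take A[i]=36, i++
i=10 j=4: B done, take A[i]=38, i++

i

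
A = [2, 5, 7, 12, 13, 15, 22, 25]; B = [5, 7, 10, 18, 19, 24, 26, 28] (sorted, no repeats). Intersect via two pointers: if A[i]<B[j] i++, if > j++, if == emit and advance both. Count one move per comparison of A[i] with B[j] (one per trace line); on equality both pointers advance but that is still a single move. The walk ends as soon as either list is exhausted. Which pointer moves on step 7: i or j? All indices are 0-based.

i

[i=0,j=0] 2<5 → i++
[i=1,j=0] 5==5 emit → i++,j++
[i=2,j=1] 7==7 emit → i++,j++
[i=3,j=2] 12>10 → j++
[i=3,j=3] 12<18 → i++
[i=4,j=3] 13<18 → i++
[i=5,j=3] 15<18 → i++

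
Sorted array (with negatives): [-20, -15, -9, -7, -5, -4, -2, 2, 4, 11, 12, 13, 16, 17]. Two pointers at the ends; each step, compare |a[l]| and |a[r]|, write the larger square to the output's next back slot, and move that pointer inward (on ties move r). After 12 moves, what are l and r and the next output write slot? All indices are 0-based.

l=6, r=7, next write slot=1

[0,13] |-20|>|17| out[13]=400 → l++
[1,13] |-15|<=|17| out[12]=289 → r--
[1,12] |-15|<=|16| out[11]=256 → r--
[1,11] |-15|>|13| out[10]=225 → l++
[2,11] |-9|<=|13| out[9]=169 → r--
[2,10] |-9|<=|12| out[8]=144 → r--
[2,9] |-9|<=|11| out[7]=121 → r--
[2,8] |-9|>|4| out[6]=81 → l++
[3,8] |-7|>|4| out[5]=49 → l++
[4,8] |-5|>|4| out[4]=25 → l++
[5,8] |-4|<=|4| out[3]=16 → r--
[5,7] |-4|>|2| out[2]=16 → l++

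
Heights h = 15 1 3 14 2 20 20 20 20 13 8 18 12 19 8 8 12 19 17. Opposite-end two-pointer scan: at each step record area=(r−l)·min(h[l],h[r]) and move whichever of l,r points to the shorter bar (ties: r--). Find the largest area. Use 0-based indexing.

[0,18] min(15,17)*18=270 best=270 * → l++
[1,18] min(1,17)*17=17 best=270 → l++
[2,18] min(3,17)*16=48 best=270 → l++
[3,18] min(14,17)*15=210 best=270 → l++
[4,18] min(2,17)*14=28 best=270 → l++
[5,18] min(20,17)*13=221 best=270 → r--
[5,17] min(20,19)*12=228 best=270 → r--
[5,16] min(20,12)*11=132 best=270 → r--
[5,15] min(20,8)*10=80 best=270 → r--
[5,14] min(20,8)*9=72 best=270 → r--
[5,13] min(20,19)*8=152 best=270 → r--
[5,12] min(20,12)*7=84 best=270 → r--
[5,11] min(20,18)*6=108 best=270 → r--
[5,10] min(20,8)*5=40 best=270 → r--
[5,9] min(20,13)*4=52 best=270 → r--
[5,8] min(20,20)*3=60 best=270 → r--
[5,7] min(20,20)*2=40 best=270 → r--
[5,6] min(20,20)*1=20 best=270 → r--

max area = 270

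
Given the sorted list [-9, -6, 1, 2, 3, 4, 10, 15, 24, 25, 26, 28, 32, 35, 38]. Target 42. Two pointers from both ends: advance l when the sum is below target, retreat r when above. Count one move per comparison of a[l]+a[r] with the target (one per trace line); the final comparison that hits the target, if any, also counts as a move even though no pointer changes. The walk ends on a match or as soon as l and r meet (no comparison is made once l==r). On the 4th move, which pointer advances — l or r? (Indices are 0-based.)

l=0 r=14: -9+38=29 <42, l++
l=1 r=14: -6+38=32 <42, l++
l=2 r=14: 1+38=39 <42, l++
l=3 r=14: 2+38=40 <42, l++

l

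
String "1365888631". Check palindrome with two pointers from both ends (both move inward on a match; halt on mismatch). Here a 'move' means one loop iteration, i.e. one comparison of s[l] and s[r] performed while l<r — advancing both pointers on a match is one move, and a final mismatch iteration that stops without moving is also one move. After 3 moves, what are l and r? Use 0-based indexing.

[0,9] '1'=='1' → l++,r--
[1,8] '3'=='3' → l++,r--
[2,7] '6'=='6' → l++,r--

l=3, r=6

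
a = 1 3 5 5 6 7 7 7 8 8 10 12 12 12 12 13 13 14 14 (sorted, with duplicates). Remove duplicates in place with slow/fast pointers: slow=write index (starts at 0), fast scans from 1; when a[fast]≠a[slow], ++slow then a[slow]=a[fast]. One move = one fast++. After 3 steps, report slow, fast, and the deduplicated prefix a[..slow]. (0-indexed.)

(s=0,f=1) a[fast]=3≠a[slow]=1 write a[1]=3 → slow++,fast++
(s=1,f=2) a[fast]=5≠a[slow]=3 write a[2]=5 → slow++,fast++
(s=2,f=3) a[fast]=5=a[slow] dup → fast++

slow=2, fast=4, prefix=[1, 3, 5]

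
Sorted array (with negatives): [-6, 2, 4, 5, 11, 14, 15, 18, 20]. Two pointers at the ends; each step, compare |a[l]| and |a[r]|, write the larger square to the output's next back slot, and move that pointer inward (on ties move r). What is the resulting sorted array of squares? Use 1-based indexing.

[4, 16, 25, 36, 121, 196, 225, 324, 400]

[1,9] |-6|<=|20| out[9]=400 → r--
[1,8] |-6|<=|18| out[8]=324 → r--
[1,7] |-6|<=|15| out[7]=225 → r--
[1,6] |-6|<=|14| out[6]=196 → r--
[1,5] |-6|<=|11| out[5]=121 → r--
[1,4] |-6|>|5| out[4]=36 → l++
[2,4] |2|<=|5| out[3]=25 → r--
[2,3] |2|<=|4| out[2]=16 → r--
[2,2] |2|<=|2| out[1]=4 → r--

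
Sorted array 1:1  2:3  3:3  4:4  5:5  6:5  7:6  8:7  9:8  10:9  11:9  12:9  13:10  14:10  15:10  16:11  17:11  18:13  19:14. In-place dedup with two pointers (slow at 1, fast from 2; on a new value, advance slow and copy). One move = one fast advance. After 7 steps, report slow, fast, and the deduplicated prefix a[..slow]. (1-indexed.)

slow=6, fast=9, prefix=[1, 3, 4, 5, 6, 7]

slow=1 fast=2: a[fast]=3≠a[slow]=1 write a[2]=3, slow++,fast++
slow=2 fast=3: a[fast]=3=a[slow] dup, fast++
slow=2 fast=4: a[fast]=4≠a[slow]=3 write a[3]=4, slow++,fast++
slow=3 fast=5: a[fast]=5≠a[slow]=4 write a[4]=5, slow++,fast++
slow=4 fast=6: a[fast]=5=a[slow] dup, fast++
slow=4 fast=7: a[fast]=6≠a[slow]=5 write a[5]=6, slow++,fast++
slow=5 fast=8: a[fast]=7≠a[slow]=6 write a[6]=7, slow++,fast++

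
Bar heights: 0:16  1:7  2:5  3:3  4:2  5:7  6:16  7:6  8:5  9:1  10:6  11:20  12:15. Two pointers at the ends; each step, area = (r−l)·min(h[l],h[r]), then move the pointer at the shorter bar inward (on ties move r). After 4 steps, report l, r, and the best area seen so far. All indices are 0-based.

[0,12] min(16,15)*12=180 best=180 * → r--
[0,11] min(16,20)*11=176 best=180 → l++
[1,11] min(7,20)*10=70 best=180 → l++
[2,11] min(5,20)*9=45 best=180 → l++

l=3, r=11, best area=180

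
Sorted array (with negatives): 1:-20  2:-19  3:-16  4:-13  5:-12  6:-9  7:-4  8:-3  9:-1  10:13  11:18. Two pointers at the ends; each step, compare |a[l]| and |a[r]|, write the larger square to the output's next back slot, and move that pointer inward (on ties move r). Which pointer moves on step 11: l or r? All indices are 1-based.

[1,11] |-20|>|18| out[11]=400 → l++
[2,11] |-19|>|18| out[10]=361 → l++
[3,11] |-16|<=|18| out[9]=324 → r--
[3,10] |-16|>|13| out[8]=256 → l++
[4,10] |-13|<=|13| out[7]=169 → r--
[4,9] |-13|>|-1| out[6]=169 → l++
[5,9] |-12|>|-1| out[5]=144 → l++
[6,9] |-9|>|-1| out[4]=81 → l++
[7,9] |-4|>|-1| out[3]=16 → l++
[8,9] |-3|>|-1| out[2]=9 → l++
[9,9] |-1|<=|-1| out[1]=1 → r--

r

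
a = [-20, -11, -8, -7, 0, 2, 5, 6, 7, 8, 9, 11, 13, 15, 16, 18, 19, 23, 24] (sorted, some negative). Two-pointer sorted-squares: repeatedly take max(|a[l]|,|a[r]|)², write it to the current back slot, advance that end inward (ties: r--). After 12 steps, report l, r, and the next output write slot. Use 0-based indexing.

[0,18] |-20|<=|24| out[18]=576 → r--
[0,17] |-20|<=|23| out[17]=529 → r--
[0,16] |-20|>|19| out[16]=400 → l++
[1,16] |-11|<=|19| out[15]=361 → r--
[1,15] |-11|<=|18| out[14]=324 → r--
[1,14] |-11|<=|16| out[13]=256 → r--
[1,13] |-11|<=|15| out[12]=225 → r--
[1,12] |-11|<=|13| out[11]=169 → r--
[1,11] |-11|<=|11| out[10]=121 → r--
[1,10] |-11|>|9| out[9]=121 → l++
[2,10] |-8|<=|9| out[8]=81 → r--
[2,9] |-8|<=|8| out[7]=64 → r--

l=2, r=8, next write slot=6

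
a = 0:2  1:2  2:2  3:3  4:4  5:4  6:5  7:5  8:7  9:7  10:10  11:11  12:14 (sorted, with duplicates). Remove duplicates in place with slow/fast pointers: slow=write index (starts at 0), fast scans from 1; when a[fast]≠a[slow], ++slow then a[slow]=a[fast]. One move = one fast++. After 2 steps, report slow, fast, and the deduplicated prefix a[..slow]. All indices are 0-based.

slow=0, fast=3, prefix=[2]

(s=0,f=1) a[fast]=2=a[slow] dup → fast++
(s=0,f=2) a[fast]=2=a[slow] dup → fast++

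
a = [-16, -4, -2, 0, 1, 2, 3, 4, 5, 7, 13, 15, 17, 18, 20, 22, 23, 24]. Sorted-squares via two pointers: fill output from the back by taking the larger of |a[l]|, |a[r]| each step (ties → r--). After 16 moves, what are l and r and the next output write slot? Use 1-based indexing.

l=4, r=5, next write slot=2

[1,18] |-16|<=|24| out[18]=576 → r--
[1,17] |-16|<=|23| out[17]=529 → r--
[1,16] |-16|<=|22| out[16]=484 → r--
[1,15] |-16|<=|20| out[15]=400 → r--
[1,14] |-16|<=|18| out[14]=324 → r--
[1,13] |-16|<=|17| out[13]=289 → r--
[1,12] |-16|>|15| out[12]=256 → l++
[2,12] |-4|<=|15| out[11]=225 → r--
[2,11] |-4|<=|13| out[10]=169 → r--
[2,10] |-4|<=|7| out[9]=49 → r--
[2,9] |-4|<=|5| out[8]=25 → r--
[2,8] |-4|<=|4| out[7]=16 → r--
[2,7] |-4|>|3| out[6]=16 → l++
[3,7] |-2|<=|3| out[5]=9 → r--
[3,6] |-2|<=|2| out[4]=4 → r--
[3,5] |-2|>|1| out[3]=4 → l++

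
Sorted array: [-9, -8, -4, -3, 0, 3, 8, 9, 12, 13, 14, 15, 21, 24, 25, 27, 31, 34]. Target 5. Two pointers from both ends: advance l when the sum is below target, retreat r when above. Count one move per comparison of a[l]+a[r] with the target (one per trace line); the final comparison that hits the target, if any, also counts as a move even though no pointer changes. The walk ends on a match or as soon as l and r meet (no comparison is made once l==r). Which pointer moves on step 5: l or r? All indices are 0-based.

[0,17] -9+34=25 >5 → r--
[0,16] -9+31=22 >5 → r--
[0,15] -9+27=18 >5 → r--
[0,14] -9+25=16 >5 → r--
[0,13] -9+24=15 >5 → r--

r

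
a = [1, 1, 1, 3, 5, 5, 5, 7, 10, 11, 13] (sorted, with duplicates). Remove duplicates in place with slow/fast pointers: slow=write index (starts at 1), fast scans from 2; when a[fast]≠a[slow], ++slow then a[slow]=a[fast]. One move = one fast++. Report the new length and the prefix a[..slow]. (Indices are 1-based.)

length 7; prefix = [1, 3, 5, 7, 10, 11, 13]

slow=1 fast=2: a[fast]=1=a[slow] dup, fast++
slow=1 fast=3: a[fast]=1=a[slow] dup, fast++
slow=1 fast=4: a[fast]=3≠a[slow]=1 write a[2]=3, slow++,fast++
slow=2 fast=5: a[fast]=5≠a[slow]=3 write a[3]=5, slow++,fast++
slow=3 fast=6: a[fast]=5=a[slow] dup, fast++
slow=3 fast=7: a[fast]=5=a[slow] dup, fast++
slow=3 fast=8: a[fast]=7≠a[slow]=5 write a[4]=7, slow++,fast++
slow=4 fast=9: a[fast]=10≠a[slow]=7 write a[5]=10, slow++,fast++
slow=5 fast=10: a[fast]=11≠a[slow]=10 write a[6]=11, slow++,fast++
slow=6 fast=11: a[fast]=13≠a[slow]=11 write a[7]=13, slow++,fast++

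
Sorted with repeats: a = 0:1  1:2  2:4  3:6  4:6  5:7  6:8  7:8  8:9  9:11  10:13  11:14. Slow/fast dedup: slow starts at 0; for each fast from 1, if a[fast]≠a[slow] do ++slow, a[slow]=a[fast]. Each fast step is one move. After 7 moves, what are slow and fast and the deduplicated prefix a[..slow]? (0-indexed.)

slow=5, fast=8, prefix=[1, 2, 4, 6, 7, 8]

(s=0,f=1) a[fast]=2≠a[slow]=1 write a[1]=2 → slow++,fast++
(s=1,f=2) a[fast]=4≠a[slow]=2 write a[2]=4 → slow++,fast++
(s=2,f=3) a[fast]=6≠a[slow]=4 write a[3]=6 → slow++,fast++
(s=3,f=4) a[fast]=6=a[slow] dup → fast++
(s=3,f=5) a[fast]=7≠a[slow]=6 write a[4]=7 → slow++,fast++
(s=4,f=6) a[fast]=8≠a[slow]=7 write a[5]=8 → slow++,fast++
(s=5,f=7) a[fast]=8=a[slow] dup → fast++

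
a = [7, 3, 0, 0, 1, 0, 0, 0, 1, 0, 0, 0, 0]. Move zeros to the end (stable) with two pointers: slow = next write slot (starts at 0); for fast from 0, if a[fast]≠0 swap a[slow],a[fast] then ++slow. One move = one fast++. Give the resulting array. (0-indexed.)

[7, 3, 1, 1, 0, 0, 0, 0, 0, 0, 0, 0, 0]

slow=0 fast=0: a[fast]=7≠0 swap→a[0]=7, slow++,fast++
slow=1 fast=1: a[fast]=3≠0 swap→a[1]=3, slow++,fast++
slow=2 fast=2: a[fast]=0, fast++
slow=2 fast=3: a[fast]=0, fast++
slow=2 fast=4: a[fast]=1≠0 swap→a[2]=1, slow++,fast++
slow=3 fast=5: a[fast]=0, fast++
slow=3 fast=6: a[fast]=0, fast++
slow=3 fast=7: a[fast]=0, fast++
slow=3 fast=8: a[fast]=1≠0 swap→a[3]=1, slow++,fast++
slow=4 fast=9: a[fast]=0, fast++
slow=4 fast=10: a[fast]=0, fast++
slow=4 fast=11: a[fast]=0, fast++
slow=4 fast=12: a[fast]=0, fast++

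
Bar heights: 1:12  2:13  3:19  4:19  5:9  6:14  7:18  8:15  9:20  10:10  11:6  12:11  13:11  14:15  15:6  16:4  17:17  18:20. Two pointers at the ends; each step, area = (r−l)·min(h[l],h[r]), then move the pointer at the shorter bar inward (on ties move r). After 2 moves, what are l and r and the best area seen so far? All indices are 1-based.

l=3, r=18, best area=208

[1,18] min(12,20)*17=204 best=204 * → l++
[2,18] min(13,20)*16=208 best=208 * → l++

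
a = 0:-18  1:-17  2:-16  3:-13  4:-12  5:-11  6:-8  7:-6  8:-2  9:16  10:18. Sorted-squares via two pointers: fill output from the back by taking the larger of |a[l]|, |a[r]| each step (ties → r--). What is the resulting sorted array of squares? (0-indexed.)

[4, 36, 64, 121, 144, 169, 256, 256, 289, 324, 324]

[0,10] |-18|<=|18| out[10]=324 → r--
[0,9] |-18|>|16| out[9]=324 → l++
[1,9] |-17|>|16| out[8]=289 → l++
[2,9] |-16|<=|16| out[7]=256 → r--
[2,8] |-16|>|-2| out[6]=256 → l++
[3,8] |-13|>|-2| out[5]=169 → l++
[4,8] |-12|>|-2| out[4]=144 → l++
[5,8] |-11|>|-2| out[3]=121 → l++
[6,8] |-8|>|-2| out[2]=64 → l++
[7,8] |-6|>|-2| out[1]=36 → l++
[8,8] |-2|<=|-2| out[0]=4 → r--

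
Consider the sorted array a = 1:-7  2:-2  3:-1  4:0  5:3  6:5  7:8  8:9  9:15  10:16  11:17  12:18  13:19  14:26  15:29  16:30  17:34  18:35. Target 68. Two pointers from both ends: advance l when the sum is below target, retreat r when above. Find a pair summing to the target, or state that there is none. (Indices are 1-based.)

l=1 r=18: -7+35=28 <68, l++
l=2 r=18: -2+35=33 <68, l++
l=3 r=18: -1+35=34 <68, l++
l=4 r=18: 0+35=35 <68, l++
l=5 r=18: 3+35=38 <68, l++
l=6 r=18: 5+35=40 <68, l++
l=7 r=18: 8+35=43 <68, l++
l=8 r=18: 9+35=44 <68, l++
l=9 r=18: 15+35=50 <68, l++
l=10 r=18: 16+35=51 <68, l++
l=11 r=18: 17+35=52 <68, l++
l=12 r=18: 18+35=53 <68, l++
l=13 r=18: 19+35=54 <68, l++
l=14 r=18: 26+35=61 <68, l++
l=15 r=18: 29+35=64 <68, l++
l=16 r=18: 30+35=65 <68, l++
l=17 r=18: 34+35=69 >68, r--

no pair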